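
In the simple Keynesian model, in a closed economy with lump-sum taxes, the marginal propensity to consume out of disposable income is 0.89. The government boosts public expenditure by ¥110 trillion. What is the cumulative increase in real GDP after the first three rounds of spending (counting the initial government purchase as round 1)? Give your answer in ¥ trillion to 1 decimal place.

¥295.0 trillion

Round 1 adds ΔG = ¥110 trillion; each later round is MPC = 0.89 times the previous.
After 3 rounds: 110 + 97.9 + 87.131 = ΔG·(1 − c^3)/(1 − c) = 110 × (1 − 0.704969)/0.11 ≈ ¥295 trillion.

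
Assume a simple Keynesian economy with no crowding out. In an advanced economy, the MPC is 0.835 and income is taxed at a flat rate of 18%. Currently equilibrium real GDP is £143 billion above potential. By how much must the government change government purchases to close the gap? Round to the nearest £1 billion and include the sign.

−£45 billion

Spending multiplier = 1/(1 − c(1−t)) = 1/(1 − 0.835×0.82) = 1/0.3153 ≈ 3.172.
Need ΔY = −£143 billion, so ΔG = ΔY/k = (−£143 billion) × 0.3153 ≈ −£45 billion.
The government should cut government purchases by £45 billion.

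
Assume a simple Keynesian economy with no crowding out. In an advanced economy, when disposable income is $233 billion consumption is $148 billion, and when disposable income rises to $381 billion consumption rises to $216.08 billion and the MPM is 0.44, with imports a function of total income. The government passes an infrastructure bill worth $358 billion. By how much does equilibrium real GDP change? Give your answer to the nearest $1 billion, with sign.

+$365 billion

MPC = ΔC/ΔYd = (216.08 − 148)/(381 − 233) = 68.08/148 = 0.46.
Expenditure multiplier = 1/(1 − c + m) = 1/(1 − 0.46 + 0.44) = 1/0.98 ≈ 1.02.
ΔY = k × ΔG = (+$358 billion) / 0.98 ≈ +$365 billion.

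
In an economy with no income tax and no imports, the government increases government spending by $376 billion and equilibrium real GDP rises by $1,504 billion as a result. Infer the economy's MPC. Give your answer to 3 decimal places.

0.750

Implied spending multiplier k = ΔY/ΔG = 1,504/376 = 4.
Since k = 1/(1 − MPC), MPC = 1 − 1/k = 1 − ΔG/ΔY = 1 − 376/1,504 = 0.750.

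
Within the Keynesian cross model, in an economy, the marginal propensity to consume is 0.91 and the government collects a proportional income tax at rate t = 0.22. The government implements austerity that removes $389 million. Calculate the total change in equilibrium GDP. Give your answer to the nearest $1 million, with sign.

−$1,340 million

Expenditure multiplier = 1/(1 − c(1−t)) = 1/(1 − 0.91×0.78) = 1/0.2902 ≈ 3.446.
ΔY = k × ΔG = (−$389 million) / 0.2902 ≈ −$1,340 million.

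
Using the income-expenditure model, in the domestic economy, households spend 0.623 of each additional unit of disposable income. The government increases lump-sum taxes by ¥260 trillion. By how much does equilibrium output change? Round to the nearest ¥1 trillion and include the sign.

A lump-sum tax change of +¥260 trillion shifts disposable income by −¥260 trillion; first-round consumption changes by −c × ΔT = −0.623 × (+¥260 trillion) = −¥161.98 trillion.
Expenditure multiplier = 1/(1 − MPC) = 1/(1 − 0.623) = 1/0.377 ≈ 2.653.
The tax multiplier is −c × k ≈ −1.653, so ΔY = k × (−c·ΔT) = (−¥161.98 trillion) / 0.377 ≈ −¥430 trillion.

−¥430 trillion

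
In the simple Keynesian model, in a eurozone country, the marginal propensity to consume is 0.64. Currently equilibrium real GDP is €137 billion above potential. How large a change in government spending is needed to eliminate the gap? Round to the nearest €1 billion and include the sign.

Spending multiplier = 1/(1 − MPC) = 1/(1 − 0.64) = 1/0.36 ≈ 2.778.
Need ΔY = −€137 billion, so ΔG = ΔY/k = (−€137 billion) × 0.36 ≈ −€49 billion.
The government should cut government spending by €49 billion.

−€49 billion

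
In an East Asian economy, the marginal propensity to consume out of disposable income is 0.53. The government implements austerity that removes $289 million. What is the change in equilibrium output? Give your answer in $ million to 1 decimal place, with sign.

−$614.9 million

Expenditure multiplier = 1/(1 − MPC) = 1/(1 − 0.53) = 1/0.47 ≈ 2.128.
ΔY = k × ΔG = (−$289 million) / 0.47 ≈ −$614.9 million.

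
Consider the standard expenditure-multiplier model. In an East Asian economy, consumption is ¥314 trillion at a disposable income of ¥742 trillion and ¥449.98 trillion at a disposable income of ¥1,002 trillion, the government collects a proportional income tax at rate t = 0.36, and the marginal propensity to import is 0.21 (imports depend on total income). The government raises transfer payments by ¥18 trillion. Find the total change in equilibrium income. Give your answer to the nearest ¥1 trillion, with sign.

MPC = ΔC/ΔYd = (449.98 − 314)/(1,002 − 742) = 135.98/260 = 0.523.
The transfer change shifts disposable income by +¥18 trillion, so first-round consumption changes by c·ΔTR = 0.523 × (+¥18 trillion) = +¥9.414 trillion.
Expenditure multiplier = 1/(1 − c(1−t) + m) = 1/(1 − 0.523×0.64 + 0.21) = 1/0.87528 ≈ 1.142.
The transfer multiplier is c × k ≈ 0.598, so ΔY = k × (c·ΔTR) = (+¥9.414 trillion) / 0.87528 ≈ +¥11 trillion.

+¥11 trillion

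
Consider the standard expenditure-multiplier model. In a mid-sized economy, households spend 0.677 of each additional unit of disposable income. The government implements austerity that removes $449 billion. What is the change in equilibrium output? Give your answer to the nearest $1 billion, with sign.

Spending multiplier = 1/(1 − MPC) = 1/(1 − 0.677) = 1/0.323 ≈ 3.096.
ΔY = k × ΔG = (−$449 billion) / 0.323 ≈ −$1,390 billion.

−$1,390 billion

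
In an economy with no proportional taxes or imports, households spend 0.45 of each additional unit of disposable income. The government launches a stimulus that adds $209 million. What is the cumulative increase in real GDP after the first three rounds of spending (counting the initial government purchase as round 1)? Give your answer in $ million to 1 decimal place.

$345.4 million

Round 1 adds ΔG = $209 million; each later round is MPC = 0.45 times the previous.
After 3 rounds: 209 + 94.05 + 42.3225 = ΔG·(1 − c^3)/(1 − c) = 209 × (1 − 0.091125)/0.55 ≈ $345.4 million.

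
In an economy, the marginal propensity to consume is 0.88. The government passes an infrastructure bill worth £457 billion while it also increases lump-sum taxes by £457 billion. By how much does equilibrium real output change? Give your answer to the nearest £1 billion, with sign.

+£457 billion

Expenditure multiplier = 1/(1 − MPC) = 1/(1 − 0.88) = 1/0.12 ≈ 8.333.
ΔG contributes k·ΔG = (+£457 billion) / 0.12 ≈ +£3,808.3 billion.
ΔT of +£457 billion changes first-round spending by −c·ΔT = −£402.16 billion, contributing k·(−c·ΔT) = (−£402.16 billion) / 0.12 ≈ −£3,351.3 billion.
With ΔG = ΔT and no other leakages, the balanced-budget multiplier is 1, so ΔY = ΔG = +£457 billion.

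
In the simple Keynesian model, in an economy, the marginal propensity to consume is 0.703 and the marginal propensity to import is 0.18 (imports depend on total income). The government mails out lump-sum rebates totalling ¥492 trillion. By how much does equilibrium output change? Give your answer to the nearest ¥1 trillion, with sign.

+¥725 trillion

A lump-sum tax change of −¥492 trillion shifts disposable income by +¥492 trillion; first-round consumption changes by −c × ΔT = −0.703 × (−¥492 trillion) = +¥345.876 trillion.
Expenditure multiplier = 1/(1 − c + m) = 1/(1 − 0.703 + 0.18) = 1/0.477 ≈ 2.096.
The tax multiplier is −c × k ≈ −1.474, so ΔY = k × (−c·ΔT) = (+¥345.876 trillion) / 0.477 ≈ +¥725 trillion.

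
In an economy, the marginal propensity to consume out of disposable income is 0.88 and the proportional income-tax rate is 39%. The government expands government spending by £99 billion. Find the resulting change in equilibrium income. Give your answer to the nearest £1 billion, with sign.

Expenditure multiplier = 1/(1 − c(1−t)) = 1/(1 − 0.88×0.61) = 1/0.4632 ≈ 2.159.
ΔY = k × ΔG = (+£99 billion) / 0.4632 ≈ +£214 billion.

+£214 billion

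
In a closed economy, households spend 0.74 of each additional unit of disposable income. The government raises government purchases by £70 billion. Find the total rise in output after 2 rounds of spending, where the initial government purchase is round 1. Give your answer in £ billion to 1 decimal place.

Round 1 adds ΔG = £70 billion; each later round is MPC = 0.74 times the previous.
After 2 rounds: 70 + 51.8 = ΔG·(1 − c^2)/(1 − c) = 70 × (1 − 0.5476)/0.26 = £121.8 billion.

£121.8 billion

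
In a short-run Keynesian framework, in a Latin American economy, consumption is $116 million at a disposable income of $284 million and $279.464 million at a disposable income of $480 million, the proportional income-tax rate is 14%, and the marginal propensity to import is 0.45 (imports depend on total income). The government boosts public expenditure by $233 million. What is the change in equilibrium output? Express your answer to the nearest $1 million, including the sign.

MPC = ΔC/ΔYd = (279.464 − 116)/(480 − 284) = 163.464/196 = 0.834.
Expenditure multiplier = 1/(1 − c(1−t) + m) = 1/(1 − 0.834×0.86 + 0.45) = 1/0.73276 ≈ 1.365.
ΔY = k × ΔG = (+$233 million) / 0.73276 ≈ +$318 million.

+$318 million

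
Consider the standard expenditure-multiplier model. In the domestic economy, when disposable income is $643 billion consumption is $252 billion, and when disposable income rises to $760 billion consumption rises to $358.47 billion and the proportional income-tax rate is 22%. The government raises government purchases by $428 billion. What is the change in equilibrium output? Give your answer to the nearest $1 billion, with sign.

MPC = ΔC/ΔYd = (358.47 − 252)/(760 − 643) = 106.47/117 = 0.91.
Spending multiplier = 1/(1 − c(1−t)) = 1/(1 − 0.91×0.78) = 1/0.2902 ≈ 3.446.
ΔY = k × ΔG = (+$428 billion) / 0.2902 ≈ +$1,475 billion.

+$1,475 billion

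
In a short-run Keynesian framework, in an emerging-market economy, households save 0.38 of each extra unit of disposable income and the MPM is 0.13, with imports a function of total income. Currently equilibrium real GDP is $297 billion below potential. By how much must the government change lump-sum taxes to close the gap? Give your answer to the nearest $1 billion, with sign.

−$244 billion

MPC = 1 − MPS = 1 − 0.38 = 0.62.
Spending multiplier = 1/(1 − c + m) = 1/(1 − 0.62 + 0.13) = 1/0.51 ≈ 1.961.
Tax multiplier = −c·k = −0.62/0.51 ≈ −1.216. Need ΔY = +$297 billion, so ΔT = ΔY/(−c·k) = −(+$297 billion) × 0.51 / 0.62 ≈ −$244 billion.
The government should cut lump-sum taxes by $244 billion.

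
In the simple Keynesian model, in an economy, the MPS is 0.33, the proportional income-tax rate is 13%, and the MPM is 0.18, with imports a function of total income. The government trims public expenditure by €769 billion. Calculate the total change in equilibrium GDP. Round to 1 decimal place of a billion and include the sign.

−€1,287.9 billion

MPC = 1 − MPS = 1 − 0.33 = 0.67.
Government-spending multiplier = 1/(1 − c(1−t) + m) = 1/(1 − 0.67×0.87 + 0.18) = 1/0.5971 ≈ 1.675.
ΔY = k × ΔG = (−€769 billion) / 0.5971 ≈ −€1,287.9 billion.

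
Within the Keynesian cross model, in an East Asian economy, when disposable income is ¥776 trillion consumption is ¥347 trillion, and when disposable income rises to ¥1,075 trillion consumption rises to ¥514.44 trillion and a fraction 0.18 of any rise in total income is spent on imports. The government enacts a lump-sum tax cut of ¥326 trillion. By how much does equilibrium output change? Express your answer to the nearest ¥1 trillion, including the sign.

MPC = ΔC/ΔYd = (514.44 − 347)/(1,075 − 776) = 167.44/299 = 0.56.
A lump-sum tax change of −¥326 trillion shifts disposable income by +¥326 trillion; first-round consumption changes by −c × ΔT = −0.56 × (−¥326 trillion) = +¥182.56 trillion.
Expenditure multiplier = 1/(1 − c + m) = 1/(1 − 0.56 + 0.18) = 1/0.62 ≈ 1.613.
The tax multiplier is −c × k ≈ −0.903, so ΔY = k × (−c·ΔT) = (+¥182.56 trillion) / 0.62 ≈ +¥294 trillion.

+¥294 trillion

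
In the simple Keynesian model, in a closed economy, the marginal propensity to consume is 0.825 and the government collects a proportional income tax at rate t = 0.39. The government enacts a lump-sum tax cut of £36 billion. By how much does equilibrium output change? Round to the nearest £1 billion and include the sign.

+£60 billion

A lump-sum tax change of −£36 billion shifts disposable income by +£36 billion; first-round consumption changes by −c × ΔT = −0.825 × (−£36 billion) = +£29.7 billion.
Expenditure multiplier = 1/(1 − c(1−t)) = 1/(1 − 0.825×0.61) = 1/0.49675 ≈ 2.013.
The tax multiplier is −c × k ≈ −1.661, so ΔY = k × (−c·ΔT) = (+£29.7 billion) / 0.49675 ≈ +£60 billion.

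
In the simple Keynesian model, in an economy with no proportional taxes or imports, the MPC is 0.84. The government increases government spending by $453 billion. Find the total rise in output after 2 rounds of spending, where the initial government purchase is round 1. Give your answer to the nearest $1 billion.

$834 billion

Round 1 adds ΔG = $453 billion; each later round is MPC = 0.84 times the previous.
After 2 rounds: 453 + 380.52 = ΔG·(1 − c^2)/(1 − c) = 453 × (1 − 0.7056)/0.16 ≈ $834 billion.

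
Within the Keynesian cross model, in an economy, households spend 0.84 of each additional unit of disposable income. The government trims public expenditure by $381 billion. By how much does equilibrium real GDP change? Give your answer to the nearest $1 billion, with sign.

Expenditure multiplier = 1/(1 − MPC) = 1/(1 − 0.84) = 1/0.16 = 6.25.
ΔY = k × ΔG = (−$381 billion) / 0.16 ≈ −$2,381 billion.

−$2,381 billion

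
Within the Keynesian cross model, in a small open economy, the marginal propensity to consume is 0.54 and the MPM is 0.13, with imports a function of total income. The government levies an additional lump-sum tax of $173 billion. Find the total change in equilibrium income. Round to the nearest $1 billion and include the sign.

A lump-sum tax change of +$173 billion shifts disposable income by −$173 billion; first-round consumption changes by −c × ΔT = −0.54 × (+$173 billion) = −$93.42 billion.
Expenditure multiplier = 1/(1 − c + m) = 1/(1 − 0.54 + 0.13) = 1/0.59 ≈ 1.695.
The tax multiplier is −c × k ≈ −0.915, so ΔY = k × (−c·ΔT) = (−$93.42 billion) / 0.59 ≈ −$158 billion.

−$158 billion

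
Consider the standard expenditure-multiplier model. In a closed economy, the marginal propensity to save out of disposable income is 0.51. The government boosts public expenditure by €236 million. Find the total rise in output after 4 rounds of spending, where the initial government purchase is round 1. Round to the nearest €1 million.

€436 million

MPC = 1 − MPS = 1 − 0.51 = 0.49.
Round 1 adds ΔG = €236 million; each later round is MPC = 0.49 times the previous.
After 4 rounds: 236 + 115.64 + 56.6636 + 27.765164 = ΔG·(1 − c^4)/(1 − c) = 236 × (1 − 0.05764801)/0.51 ≈ €436 million.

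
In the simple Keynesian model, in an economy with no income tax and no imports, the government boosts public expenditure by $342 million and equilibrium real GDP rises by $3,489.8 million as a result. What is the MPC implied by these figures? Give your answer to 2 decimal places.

Implied spending multiplier k = ΔY/ΔG = 3,489.8/342 ≈ 10.2041.
Since k = 1/(1 − MPC), MPC = 1 − 1/k = 1 − ΔG/ΔY = 1 − 342/3,489.8 ≈ 0.90.

0.90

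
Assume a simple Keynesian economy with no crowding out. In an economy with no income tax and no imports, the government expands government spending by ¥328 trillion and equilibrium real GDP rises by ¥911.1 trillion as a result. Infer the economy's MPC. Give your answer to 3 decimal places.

Implied spending multiplier k = ΔY/ΔG = 911.1/328 ≈ 2.7777.
Since k = 1/(1 − MPC), MPC = 1 − 1/k = 1 − ΔG/ΔY = 1 − 328/911.1 ≈ 0.640.

0.640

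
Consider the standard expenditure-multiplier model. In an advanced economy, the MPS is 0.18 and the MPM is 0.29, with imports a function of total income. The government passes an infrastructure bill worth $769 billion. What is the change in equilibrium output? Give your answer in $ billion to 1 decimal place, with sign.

MPC = 1 − MPS = 1 − 0.18 = 0.82.
Spending multiplier = 1/(1 − c + m) = 1/(1 − 0.82 + 0.29) = 1/0.47 ≈ 2.128.
ΔY = k × ΔG = (+$769 billion) / 0.47 ≈ +$1,636.2 billion.

+$1,636.2 billion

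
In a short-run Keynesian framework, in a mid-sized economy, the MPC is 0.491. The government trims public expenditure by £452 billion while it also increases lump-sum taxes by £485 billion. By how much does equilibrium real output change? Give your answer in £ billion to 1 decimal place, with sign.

Expenditure multiplier = 1/(1 − MPC) = 1/(1 − 0.491) = 1/0.509 ≈ 1.965.
ΔG contributes k·ΔG = (−£452 billion) / 0.509 ≈ −£888 billion.
ΔT of +£485 billion changes first-round spending by −c·ΔT = −£238.135 billion, contributing k·(−c·ΔT) = (−£238.135 billion) / 0.509 ≈ −£467.8 billion.
Net ΔY = k(ΔG − c·ΔT) = (−£690.135 billion) / 0.509 ≈ −£1,355.9 billion.

−£1,355.9 billion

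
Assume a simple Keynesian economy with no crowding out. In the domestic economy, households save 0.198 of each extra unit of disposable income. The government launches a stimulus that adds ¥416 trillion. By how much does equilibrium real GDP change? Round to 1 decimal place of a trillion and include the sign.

+¥2,101.0 trillion

MPC = 1 − MPS = 1 − 0.198 = 0.802.
Spending multiplier = 1/(1 − MPC) = 1/(1 − 0.802) = 1/0.198 ≈ 5.051.
ΔY = k × ΔG = (+¥416 trillion) / 0.198 ≈ +¥2,101 trillion.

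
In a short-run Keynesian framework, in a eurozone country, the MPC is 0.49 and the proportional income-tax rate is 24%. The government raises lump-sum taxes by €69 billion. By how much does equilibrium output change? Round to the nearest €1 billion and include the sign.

A lump-sum tax change of +€69 billion shifts disposable income by −€69 billion; first-round consumption changes by −c × ΔT = −0.49 × (+€69 billion) = −€33.81 billion.
Expenditure multiplier = 1/(1 − c(1−t)) = 1/(1 − 0.49×0.76) = 1/0.6276 ≈ 1.593.
The tax multiplier is −c × k ≈ −0.781, so ΔY = k × (−c·ΔT) = (−€33.81 billion) / 0.6276 ≈ −€54 billion.

−€54 billion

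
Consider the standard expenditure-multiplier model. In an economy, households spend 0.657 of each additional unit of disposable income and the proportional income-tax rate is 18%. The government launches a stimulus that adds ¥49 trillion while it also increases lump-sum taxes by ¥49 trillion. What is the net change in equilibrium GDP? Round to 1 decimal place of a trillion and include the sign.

Expenditure multiplier = 1/(1 − c(1−t)) = 1/(1 − 0.657×0.82) = 1/0.46126 ≈ 2.168.
ΔG contributes k·ΔG = (+¥49 trillion) / 0.46126 ≈ +¥106.2 trillion.
ΔT of +¥49 trillion changes first-round spending by −c·ΔT = −¥32.193 trillion, contributing k·(−c·ΔT) = (−¥32.193 trillion) / 0.46126 ≈ −¥69.8 trillion.
Net ΔY = k(ΔG − c·ΔT) = (+¥16.807 trillion) / 0.46126 ≈ +¥36.4 trillion.

+¥36.4 trillion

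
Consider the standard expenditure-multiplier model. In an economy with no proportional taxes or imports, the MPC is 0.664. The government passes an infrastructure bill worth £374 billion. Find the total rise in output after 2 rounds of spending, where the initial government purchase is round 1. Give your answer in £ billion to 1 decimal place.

Round 1 adds ΔG = £374 billion; each later round is MPC = 0.664 times the previous.
After 2 rounds: 374 + 248.336 = ΔG·(1 − c^2)/(1 − c) = 374 × (1 − 0.440896)/0.336 ≈ £622.3 billion.

£622.3 billion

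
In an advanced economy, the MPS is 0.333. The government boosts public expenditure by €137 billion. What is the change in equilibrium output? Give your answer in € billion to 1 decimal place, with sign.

MPC = 1 − MPS = 1 − 0.333 = 0.667.
Expenditure multiplier = 1/(1 − MPC) = 1/(1 − 0.667) = 1/0.333 ≈ 3.003.
ΔY = k × ΔG = (+€137 billion) / 0.333 ≈ +€411.4 billion.

+€411.4 billion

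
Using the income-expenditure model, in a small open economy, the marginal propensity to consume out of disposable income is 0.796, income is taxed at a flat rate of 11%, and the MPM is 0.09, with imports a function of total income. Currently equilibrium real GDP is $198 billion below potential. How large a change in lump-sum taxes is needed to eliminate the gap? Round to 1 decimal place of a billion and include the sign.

−$94.9 billion

Spending multiplier = 1/(1 − c(1−t) + m) = 1/(1 − 0.796×0.89 + 0.09) = 1/0.38156 ≈ 2.621.
Tax multiplier = −c·k = −0.796/0.38156 ≈ −2.086. Need ΔY = +$198 billion, so ΔT = ΔY/(−c·k) = −(+$198 billion) × 0.38156 / 0.796 ≈ −$94.9 billion.
The government should cut lump-sum taxes by $94.9 billion.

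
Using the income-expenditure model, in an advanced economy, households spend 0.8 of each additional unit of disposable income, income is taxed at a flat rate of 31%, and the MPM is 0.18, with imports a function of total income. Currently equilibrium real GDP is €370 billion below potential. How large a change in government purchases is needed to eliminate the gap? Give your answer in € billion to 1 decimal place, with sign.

+€232.4 billion

Spending multiplier = 1/(1 − c(1−t) + m) = 1/(1 − 0.8×0.69 + 0.18) = 1/0.628 ≈ 1.592.
Need ΔY = +€370 billion, so ΔG = ΔY/k = (+€370 billion) × 0.628 ≈ +€232.4 billion.
The government should increase government purchases by €232.4 billion.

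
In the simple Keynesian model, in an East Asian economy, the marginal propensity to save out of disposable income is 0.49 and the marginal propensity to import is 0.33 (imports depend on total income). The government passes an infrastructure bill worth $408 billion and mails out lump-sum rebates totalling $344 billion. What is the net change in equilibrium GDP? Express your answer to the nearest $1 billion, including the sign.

MPC = 1 − MPS = 1 − 0.49 = 0.51.
Expenditure multiplier = 1/(1 − c + m) = 1/(1 − 0.51 + 0.33) = 1/0.82 ≈ 1.22.
ΔG contributes k·ΔG = (+$408 billion) / 0.82 ≈ +$497.6 billion.
ΔT of −$344 billion changes first-round spending by −c·ΔT = +$175.44 billion, contributing k·(−c·ΔT) = (+$175.44 billion) / 0.82 ≈ +$214 billion.
Net ΔY = k(ΔG − c·ΔT) = (+$583.44 billion) / 0.82 ≈ +$712 billion.

+$712 billion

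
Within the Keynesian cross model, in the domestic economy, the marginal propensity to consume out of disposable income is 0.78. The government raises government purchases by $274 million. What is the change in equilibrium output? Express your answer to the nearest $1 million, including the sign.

+$1,245 million

Government-spending multiplier = 1/(1 − MPC) = 1/(1 − 0.78) = 1/0.22 ≈ 4.545.
ΔY = k × ΔG = (+$274 million) / 0.22 ≈ +$1,245 million.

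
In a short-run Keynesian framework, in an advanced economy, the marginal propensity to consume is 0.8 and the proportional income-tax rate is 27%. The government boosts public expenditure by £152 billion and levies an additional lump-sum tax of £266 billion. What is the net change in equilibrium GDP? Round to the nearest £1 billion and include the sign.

Expenditure multiplier = 1/(1 − c(1−t)) = 1/(1 − 0.8×0.73) = 1/0.416 ≈ 2.404.
ΔG contributes k·ΔG = (+£152 billion) / 0.416 ≈ +£365.4 billion.
ΔT of +£266 billion changes first-round spending by −c·ΔT = −£212.8 billion, contributing k·(−c·ΔT) = (−£212.8 billion) / 0.416 ≈ −£511.5 billion.
Net ΔY = k(ΔG − c·ΔT) = (−£60.8 billion) / 0.416 ≈ −£146 billion.

−£146 billion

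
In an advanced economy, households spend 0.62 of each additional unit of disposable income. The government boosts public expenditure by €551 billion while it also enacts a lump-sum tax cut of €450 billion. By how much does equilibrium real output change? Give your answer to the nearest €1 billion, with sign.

+€2,184 billion

Expenditure multiplier = 1/(1 − MPC) = 1/(1 − 0.62) = 1/0.38 ≈ 2.632.
ΔG contributes k·ΔG = (+€551 billion) / 0.38 = +€1,450 billion.
ΔT of −€450 billion changes first-round spending by −c·ΔT = +€279 billion, contributing k·(−c·ΔT) = (+€279 billion) / 0.38 ≈ +€734.2 billion.
Net ΔY = k(ΔG − c·ΔT) = (+€830 billion) / 0.38 ≈ +€2,184 billion.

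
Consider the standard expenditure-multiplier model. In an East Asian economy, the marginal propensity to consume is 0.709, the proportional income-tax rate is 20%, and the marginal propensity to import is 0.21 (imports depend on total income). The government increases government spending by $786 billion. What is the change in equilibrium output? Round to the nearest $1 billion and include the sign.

Government-spending multiplier = 1/(1 − c(1−t) + m) = 1/(1 − 0.709×0.8 + 0.21) = 1/0.6428 ≈ 1.556.
ΔY = k × ΔG = (+$786 billion) / 0.6428 ≈ +$1,223 billion.

+$1,223 billion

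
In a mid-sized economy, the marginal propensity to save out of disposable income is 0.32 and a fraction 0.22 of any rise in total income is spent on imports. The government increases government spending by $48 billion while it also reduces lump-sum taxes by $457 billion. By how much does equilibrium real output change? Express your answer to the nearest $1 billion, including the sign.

MPC = 1 − MPS = 1 − 0.32 = 0.68.
Expenditure multiplier = 1/(1 − c + m) = 1/(1 − 0.68 + 0.22) = 1/0.54 ≈ 1.852.
ΔG contributes k·ΔG = (+$48 billion) / 0.54 ≈ +$88.9 billion.
ΔT of −$457 billion changes first-round spending by −c·ΔT = +$310.76 billion, contributing k·(−c·ΔT) = (+$310.76 billion) / 0.54 ≈ +$575.5 billion.
Net ΔY = k(ΔG − c·ΔT) = (+$358.76 billion) / 0.54 ≈ +$664 billion.

+$664 billion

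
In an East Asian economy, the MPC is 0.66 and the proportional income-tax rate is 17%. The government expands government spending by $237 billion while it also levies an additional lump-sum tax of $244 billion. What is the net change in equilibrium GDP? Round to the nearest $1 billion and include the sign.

+$168 billion

Expenditure multiplier = 1/(1 − c(1−t)) = 1/(1 − 0.66×0.83) = 1/0.4522 ≈ 2.211.
ΔG contributes k·ΔG = (+$237 billion) / 0.4522 ≈ +$524.1 billion.
ΔT of +$244 billion changes first-round spending by −c·ΔT = −$161.04 billion, contributing k·(−c·ΔT) = (−$161.04 billion) / 0.4522 ≈ −$356.1 billion.
Net ΔY = k(ΔG − c·ΔT) = (+$75.96 billion) / 0.4522 ≈ +$168 billion.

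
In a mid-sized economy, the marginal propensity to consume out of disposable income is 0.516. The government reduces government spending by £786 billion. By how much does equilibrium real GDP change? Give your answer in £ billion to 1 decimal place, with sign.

−£1,624.0 billion

Government-spending multiplier = 1/(1 − MPC) = 1/(1 − 0.516) = 1/0.484 ≈ 2.066.
ΔY = k × ΔG = (−£786 billion) / 0.484 ≈ −£1,624 billion.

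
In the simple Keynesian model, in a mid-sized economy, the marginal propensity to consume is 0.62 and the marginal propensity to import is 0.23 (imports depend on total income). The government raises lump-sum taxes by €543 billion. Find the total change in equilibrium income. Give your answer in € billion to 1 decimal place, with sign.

A lump-sum tax change of +€543 billion shifts disposable income by −€543 billion; first-round consumption changes by −c × ΔT = −0.62 × (+€543 billion) = −€336.66 billion.
Expenditure multiplier = 1/(1 − c + m) = 1/(1 − 0.62 + 0.23) = 1/0.61 ≈ 1.639.
The tax multiplier is −c × k ≈ −1.016, so ΔY = k × (−c·ΔT) = (−€336.66 billion) / 0.61 ≈ −€551.9 billion.

−€551.9 billion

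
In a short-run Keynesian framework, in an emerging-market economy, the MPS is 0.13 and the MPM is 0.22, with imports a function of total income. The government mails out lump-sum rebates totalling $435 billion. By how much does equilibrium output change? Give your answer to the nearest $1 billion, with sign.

MPC = 1 − MPS = 1 − 0.13 = 0.87.
A lump-sum tax change of −$435 billion shifts disposable income by +$435 billion; first-round consumption changes by −c × ΔT = −0.87 × (−$435 billion) = +$378.45 billion.
Expenditure multiplier = 1/(1 − c + m) = 1/(1 − 0.87 + 0.22) = 1/0.35 ≈ 2.857.
The tax multiplier is −c × k ≈ −2.486, so ΔY = k × (−c·ΔT) = (+$378.45 billion) / 0.35 ≈ +$1,081 billion.

+$1,081 billion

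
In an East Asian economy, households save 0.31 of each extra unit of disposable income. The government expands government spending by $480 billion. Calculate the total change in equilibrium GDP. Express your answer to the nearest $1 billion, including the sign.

+$1,548 billion

MPC = 1 − MPS = 1 − 0.31 = 0.69.
Spending multiplier = 1/(1 − MPC) = 1/(1 − 0.69) = 1/0.31 ≈ 3.226.
ΔY = k × ΔG = (+$480 billion) / 0.31 ≈ +$1,548 billion.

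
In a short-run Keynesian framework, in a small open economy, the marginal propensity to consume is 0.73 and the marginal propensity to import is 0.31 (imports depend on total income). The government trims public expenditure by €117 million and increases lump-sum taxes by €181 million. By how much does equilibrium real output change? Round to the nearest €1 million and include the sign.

Expenditure multiplier = 1/(1 − c + m) = 1/(1 − 0.73 + 0.31) = 1/0.58 ≈ 1.724.
ΔG contributes k·ΔG = (−€117 million) / 0.58 ≈ −€201.7 million.
ΔT of +€181 million changes first-round spending by −c·ΔT = −€132.13 million, contributing k·(−c·ΔT) = (−€132.13 million) / 0.58 ≈ −€227.8 million.
Net ΔY = k(ΔG − c·ΔT) = (−€249.13 million) / 0.58 ≈ −€430 million.

−€430 million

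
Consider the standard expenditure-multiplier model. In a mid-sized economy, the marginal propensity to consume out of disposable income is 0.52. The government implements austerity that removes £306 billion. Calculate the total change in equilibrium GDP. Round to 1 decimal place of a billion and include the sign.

Spending multiplier = 1/(1 − MPC) = 1/(1 − 0.52) = 1/0.48 ≈ 2.083.
ΔY = k × ΔG = (−£306 billion) / 0.48 = −£637.5 billion.

−£637.5 billion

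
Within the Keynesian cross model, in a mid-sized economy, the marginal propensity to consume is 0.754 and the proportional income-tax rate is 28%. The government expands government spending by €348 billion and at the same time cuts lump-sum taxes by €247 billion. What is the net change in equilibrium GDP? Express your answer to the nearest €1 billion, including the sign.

Expenditure multiplier = 1/(1 − c(1−t)) = 1/(1 − 0.754×0.72) = 1/0.45712 ≈ 2.188.
ΔG contributes k·ΔG = (+€348 billion) / 0.45712 ≈ +€761.3 billion.
ΔT of −€247 billion changes first-round spending by −c·ΔT = +€186.238 billion, contributing k·(−c·ΔT) = (+€186.238 billion) / 0.45712 ≈ +€407.4 billion.
Net ΔY = k(ΔG − c·ΔT) = (+€534.238 billion) / 0.45712 ≈ +€1,169 billion.

+€1,169 billion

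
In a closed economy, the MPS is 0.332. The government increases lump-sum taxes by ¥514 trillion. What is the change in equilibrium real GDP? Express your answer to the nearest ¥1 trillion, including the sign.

−¥1,034 trillion

MPC = 1 − MPS = 1 − 0.332 = 0.668.
A lump-sum tax change of +¥514 trillion shifts disposable income by −¥514 trillion; first-round consumption changes by −c × ΔT = −0.668 × (+¥514 trillion) = −¥343.352 trillion.
Expenditure multiplier = 1/(1 − MPC) = 1/(1 − 0.668) = 1/0.332 ≈ 3.012.
The tax multiplier is −c × k ≈ −2.012, so ΔY = k × (−c·ΔT) = (−¥343.352 trillion) / 0.332 ≈ −¥1,034 trillion.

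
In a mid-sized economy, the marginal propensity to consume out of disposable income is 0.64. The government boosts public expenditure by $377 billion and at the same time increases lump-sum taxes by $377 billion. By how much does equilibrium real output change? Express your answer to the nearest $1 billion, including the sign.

Expenditure multiplier = 1/(1 − MPC) = 1/(1 − 0.64) = 1/0.36 ≈ 2.778.
ΔG contributes k·ΔG = (+$377 billion) / 0.36 ≈ +$1,047.2 billion.
ΔT of +$377 billion changes first-round spending by −c·ΔT = −$241.28 billion, contributing k·(−c·ΔT) = (−$241.28 billion) / 0.36 ≈ −$670.2 billion.
With ΔG = ΔT and no other leakages, the balanced-budget multiplier is 1, so ΔY = ΔG = +$377 billion.

+$377 billion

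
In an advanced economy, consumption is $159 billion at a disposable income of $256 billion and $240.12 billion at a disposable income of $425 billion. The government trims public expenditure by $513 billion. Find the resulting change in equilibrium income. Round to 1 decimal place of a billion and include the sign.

MPC = ΔC/ΔYd = (240.12 − 159)/(425 − 256) = 81.12/169 = 0.48.
Expenditure multiplier = 1/(1 − MPC) = 1/(1 − 0.48) = 1/0.52 ≈ 1.923.
ΔY = k × ΔG = (−$513 billion) / 0.52 ≈ −$986.5 billion.

−$986.5 billion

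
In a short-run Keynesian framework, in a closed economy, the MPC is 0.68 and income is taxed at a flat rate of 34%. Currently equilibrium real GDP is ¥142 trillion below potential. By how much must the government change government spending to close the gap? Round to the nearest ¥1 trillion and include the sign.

+¥78 trillion

Spending multiplier = 1/(1 − c(1−t)) = 1/(1 − 0.68×0.66) = 1/0.5512 ≈ 1.814.
Need ΔY = +¥142 trillion, so ΔG = ΔY/k = (+¥142 trillion) × 0.5512 ≈ +¥78 trillion.
The government should increase government spending by ¥78 trillion.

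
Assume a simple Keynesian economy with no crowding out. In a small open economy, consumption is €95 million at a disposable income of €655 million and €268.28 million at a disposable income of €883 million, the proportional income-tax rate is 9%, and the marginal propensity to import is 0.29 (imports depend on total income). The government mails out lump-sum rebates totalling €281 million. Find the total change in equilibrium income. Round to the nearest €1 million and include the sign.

MPC = ΔC/ΔYd = (268.28 − 95)/(883 − 655) = 173.28/228 = 0.76.
A lump-sum tax change of −€281 million shifts disposable income by +€281 million; first-round consumption changes by −c × ΔT = −0.76 × (−€281 million) = +€213.56 million.
Expenditure multiplier = 1/(1 − c(1−t) + m) = 1/(1 − 0.76×0.91 + 0.29) = 1/0.5984 ≈ 1.671.
The tax multiplier is −c × k ≈ −1.27, so ΔY = k × (−c·ΔT) = (+€213.56 million) / 0.5984 ≈ +€357 million.

+€357 million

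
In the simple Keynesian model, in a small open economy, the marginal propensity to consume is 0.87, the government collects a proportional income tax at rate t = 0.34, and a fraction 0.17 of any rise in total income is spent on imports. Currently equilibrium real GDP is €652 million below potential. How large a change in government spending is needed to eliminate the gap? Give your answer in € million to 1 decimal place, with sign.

+€388.5 million

Spending multiplier = 1/(1 − c(1−t) + m) = 1/(1 − 0.87×0.66 + 0.17) = 1/0.5958 ≈ 1.678.
Need ΔY = +€652 million, so ΔG = ΔY/k = (+€652 million) × 0.5958 ≈ +€388.5 million.
The government should increase government spending by €388.5 million.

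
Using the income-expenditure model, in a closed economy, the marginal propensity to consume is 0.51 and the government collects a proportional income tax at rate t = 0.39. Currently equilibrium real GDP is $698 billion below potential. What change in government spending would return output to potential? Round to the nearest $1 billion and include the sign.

Spending multiplier = 1/(1 − c(1−t)) = 1/(1 − 0.51×0.61) = 1/0.6889 ≈ 1.452.
Need ΔY = +$698 billion, so ΔG = ΔY/k = (+$698 billion) × 0.6889 ≈ +$481 billion.
The government should increase government spending by $481 billion.

+$481 billion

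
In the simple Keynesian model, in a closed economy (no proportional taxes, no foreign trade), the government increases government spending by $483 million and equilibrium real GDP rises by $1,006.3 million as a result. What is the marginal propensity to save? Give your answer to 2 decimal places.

0.48

Implied spending multiplier k = ΔY/ΔG = 1,006.3/483 ≈ 2.0834.
Since k = 1/(1 − MPC), MPC = 1 − 1/k = 1 − ΔG/ΔY = 1 − 483/1,006.3 ≈ 0.52.
MPS = 1 − MPC = 0.48.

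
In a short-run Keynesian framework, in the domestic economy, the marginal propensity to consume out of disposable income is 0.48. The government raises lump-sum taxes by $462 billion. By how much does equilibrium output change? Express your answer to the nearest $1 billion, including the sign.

A lump-sum tax change of +$462 billion shifts disposable income by −$462 billion; first-round consumption changes by −c × ΔT = −0.48 × (+$462 billion) = −$221.76 billion.
Expenditure multiplier = 1/(1 − MPC) = 1/(1 − 0.48) = 1/0.52 ≈ 1.923.
The tax multiplier is −c × k ≈ −0.923, so ΔY = k × (−c·ΔT) = (−$221.76 billion) / 0.52 ≈ −$426 billion.

−$426 billion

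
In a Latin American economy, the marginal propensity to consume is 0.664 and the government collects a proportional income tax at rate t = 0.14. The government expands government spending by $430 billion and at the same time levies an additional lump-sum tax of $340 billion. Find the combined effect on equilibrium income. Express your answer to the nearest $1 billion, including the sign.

Expenditure multiplier = 1/(1 − c(1−t)) = 1/(1 − 0.664×0.86) = 1/0.42896 ≈ 2.331.
ΔG contributes k·ΔG = (+$430 billion) / 0.42896 ≈ +$1,002.4 billion.
ΔT of +$340 billion changes first-round spending by −c·ΔT = −$225.76 billion, contributing k·(−c·ΔT) = (−$225.76 billion) / 0.42896 ≈ −$526.3 billion.
Net ΔY = k(ΔG − c·ΔT) = (+$204.24 billion) / 0.42896 ≈ +$476 billion.

+$476 billion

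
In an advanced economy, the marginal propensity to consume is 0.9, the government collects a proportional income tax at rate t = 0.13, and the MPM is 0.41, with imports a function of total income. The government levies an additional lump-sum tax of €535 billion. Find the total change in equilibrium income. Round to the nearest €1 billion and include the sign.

A lump-sum tax change of +€535 billion shifts disposable income by −€535 billion; first-round consumption changes by −c × ΔT = −0.9 × (+€535 billion) = −€481.5 billion.
Expenditure multiplier = 1/(1 − c(1−t) + m) = 1/(1 − 0.9×0.87 + 0.41) = 1/0.627 ≈ 1.595.
The tax multiplier is −c × k ≈ −1.435, so ΔY = k × (−c·ΔT) = (−€481.5 billion) / 0.627 ≈ −€768 billion.

−€768 billion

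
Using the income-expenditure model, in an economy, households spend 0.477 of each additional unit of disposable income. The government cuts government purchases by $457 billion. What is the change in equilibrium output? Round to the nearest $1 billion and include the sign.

Government-spending multiplier = 1/(1 − MPC) = 1/(1 − 0.477) = 1/0.523 ≈ 1.912.
ΔY = k × ΔG = (−$457 billion) / 0.523 ≈ −$874 billion.

−$874 billion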